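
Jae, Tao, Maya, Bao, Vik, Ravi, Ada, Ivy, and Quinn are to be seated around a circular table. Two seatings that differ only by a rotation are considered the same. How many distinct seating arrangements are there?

Around a circle, 9 distinct people have 9!/9 = (8)! = 40320 rotationally distinct seatings.

40320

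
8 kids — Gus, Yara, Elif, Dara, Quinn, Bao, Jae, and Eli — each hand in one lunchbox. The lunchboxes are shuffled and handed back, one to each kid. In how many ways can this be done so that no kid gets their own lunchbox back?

14833

This is the derangement count D_8: permutations of 8 items with no fixed point.
By inclusion–exclusion this is Σ_{j=0}^{8} (−1)^j C(8,j)·(8−j)!.
Computing: 40320 − 40320 + 20160 − 6720 + 1680 − 336 + 56 − 8 + 1 = 14833.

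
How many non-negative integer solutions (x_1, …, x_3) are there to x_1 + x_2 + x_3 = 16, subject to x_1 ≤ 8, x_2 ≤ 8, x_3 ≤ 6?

28

Without the upper bounds there are C(18,2) = 153 ways to split 16 among 3 variables.
Subtract solutions that violate a single cap (substitute x_i' = x_i − (cap_i+1)): x_1 ≥ 9 gives C(9,2) = 36; x_2 ≥ 9 gives C(9,2) = 36; x_3 ≥ 7 gives C(11,2) = 55. Together 127.
Add back pairs where two caps are both exceeded: 0 + 1 + 1 = 2.
By inclusion–exclusion the count is 153 − 127 + 2 = 28.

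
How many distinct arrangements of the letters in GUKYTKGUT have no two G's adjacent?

Total arrangements of GUKYTKGUT: 9!/(2!·2!·2!·2!) = 22680.
Arrangements with the G's together: treat GG as one letter, giving (8)!/(2!·2!·2!) = 5040.
Subtracting, 22680 − 5040 = 17640 arrangements keep the G's apart.

17640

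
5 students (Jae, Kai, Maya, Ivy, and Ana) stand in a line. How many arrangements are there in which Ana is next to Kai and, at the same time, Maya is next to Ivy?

Treat {Ana,Kai} as one block (2 orders) and {Maya,Ivy} as another (2 orders).
That leaves 3 units to arrange: 2 × 2 × 3! = 4 × 6 = 24.

24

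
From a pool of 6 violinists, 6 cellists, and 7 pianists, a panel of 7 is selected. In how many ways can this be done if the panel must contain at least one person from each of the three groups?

46165

Unrestricted: C(19,7) = 50388 ways to pick any 7 of the 19.
Subtract selections that omit an entire group: no violinists → C(13,7) = 1716; no cellists → C(13,7) = 1716; no pianists → C(12,7) = 792.
Add back selections omitting two groups (i.e. drawn from a single group): C(6,7) + C(6,7) + C(7,7) = 1.
By inclusion–exclusion: 50388 − 4224 + 1 = 46165.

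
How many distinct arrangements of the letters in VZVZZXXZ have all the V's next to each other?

105

Treat the 2 copies of V as a single block. The multiset to arrange is then {VV, X, X, Z, Z, Z, Z}, 7 items in all.
That gives (7)!/(4!·2!) = 105 arrangements.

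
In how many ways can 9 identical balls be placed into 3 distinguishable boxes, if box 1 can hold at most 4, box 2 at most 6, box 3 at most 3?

Ignoring the caps, the number of non-negative solutions to x_1+…+x_3 = 9 is C(11,2) = 55.
Subtract solutions that violate a single cap (substitute x_i' = x_i − (cap_i+1)): x_1 ≥ 5 gives C(6,2) = 15; x_2 ≥ 7 gives C(4,2) = 6; x_3 ≥ 4 gives C(7,2) = 21. Together 42.
Add back pairs where two caps are both exceeded: 0 + 1 + 0 = 1.
By inclusion–exclusion the count is 55 − 42 + 1 = 14.

14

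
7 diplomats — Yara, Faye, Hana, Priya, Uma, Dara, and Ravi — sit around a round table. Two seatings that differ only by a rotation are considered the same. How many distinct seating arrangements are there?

720

Fix one person's seat to break rotational symmetry; the remaining 6 people can be arranged in (6)! = 720 ways.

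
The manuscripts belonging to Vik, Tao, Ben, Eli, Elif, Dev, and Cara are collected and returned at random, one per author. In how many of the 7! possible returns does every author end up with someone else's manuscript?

This is the derangement count D_7: permutations of 7 items with no fixed point.
By inclusion–exclusion this is Σ_{j=0}^{7} (−1)^j C(7,j)·(7−j)!.
Computing: 5040 − 5040 + 2520 − 840 + 210 − 42 + 7 − 1 = 1854.

1854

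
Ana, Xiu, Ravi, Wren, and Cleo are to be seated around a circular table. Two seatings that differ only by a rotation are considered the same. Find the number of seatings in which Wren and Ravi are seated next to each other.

Treat {Wren, Ravi} as one unit (2 internal orders) and seat the resulting 4 units around the table: (3)! circular arrangements.
So 2 × (3)! = 2 × 6 = 12.

12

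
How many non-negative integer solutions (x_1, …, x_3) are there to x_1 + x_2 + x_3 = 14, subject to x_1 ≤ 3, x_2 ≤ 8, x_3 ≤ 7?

Without the upper bounds there are C(16,2) = 120 ways to split 14 among 3 variables.
Subtract solutions that violate a single cap (substitute x_i' = x_i − (cap_i+1)): x_1 ≥ 4 gives C(12,2) = 66; x_2 ≥ 9 gives C(7,2) = 21; x_3 ≥ 8 gives C(8,2) = 28. Together 115.
Add back pairs where two caps are both exceeded: 3 + 6 + 0 = 9.
By inclusion–exclusion the count is 120 − 115 + 9 = 14.

14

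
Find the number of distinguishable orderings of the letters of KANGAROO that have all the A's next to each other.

Treat the 2 copies of A as a single block. The multiset to arrange is then {AA, G, K, N, O, O, R}, 7 items in all.
That gives (7)!/(2!) = 2520 arrangements.

2520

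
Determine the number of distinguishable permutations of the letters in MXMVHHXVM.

Letter multiplicities in MXMVHHXVM: H×2, M×3, V×2, X×2.
The number of distinct arrangements is 9!/(3!·2!·2!·2!) = 362880/48 = 7560.

7560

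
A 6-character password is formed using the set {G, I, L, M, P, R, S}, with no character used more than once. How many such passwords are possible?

5040

With no repetition, fill the 6 characters in order: 7 choices, then 6, down to 2.
That product is 7 × 6 × 5 × 4 × 3 × 2 = 5040.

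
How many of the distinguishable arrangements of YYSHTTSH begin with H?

With the first slot taken by H, it remains to arrange the other 7 letters (YYSTTSH).
Those 7 letters have S appearing twice, T appearing twice, and Y appearing twice, giving (7)!/(2!·2!·2!) = 630.

630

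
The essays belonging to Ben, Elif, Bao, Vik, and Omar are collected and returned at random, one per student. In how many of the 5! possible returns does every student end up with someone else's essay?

44

This is the derangement count D_5: permutations of 5 items with no fixed point.
By inclusion–exclusion this is Σ_{j=0}^{5} (−1)^j C(5,j)·(5−j)!.
Computing: 120 − 120 + 60 − 20 + 5 − 1 = 44.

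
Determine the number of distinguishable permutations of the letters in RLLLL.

RLLLL has 5 letters with L appearing 4 times.
So there are 5! / (4!) = 5 distinguishable arrangements.

5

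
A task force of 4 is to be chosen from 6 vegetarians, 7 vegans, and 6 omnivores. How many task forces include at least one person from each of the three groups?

Unrestricted: C(19,4) = 3876 ways to pick any 4 of the 19.
Subtract selections that omit an entire group: no vegetarians → C(13,4) = 715; no vegans → C(12,4) = 495; no omnivores → C(13,4) = 715.
Add back selections omitting two groups (i.e. drawn from a single group): C(6,4) + C(7,4) + C(6,4) = 65.
By inclusion–exclusion: 3876 − 1925 + 65 = 2016.

2016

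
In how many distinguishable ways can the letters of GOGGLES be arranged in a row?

GOGGLES has 7 letters with G appearing 3 times.
The number of distinct arrangements is 7!/(3!) = 5040/6 = 840.

840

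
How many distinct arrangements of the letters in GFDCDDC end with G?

Fix G in the last position and arrange the remaining 6 letters.
Those 6 letters have C appearing twice and D appearing 3 times, giving (6)!/(3!·2!) = 60.

60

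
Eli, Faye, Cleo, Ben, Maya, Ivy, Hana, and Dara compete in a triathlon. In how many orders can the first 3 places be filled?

There are 8 choices for 1st place, 7 for 2nd, and 6 for 3rd.
That gives 8 × 7 × 6 = 336.

336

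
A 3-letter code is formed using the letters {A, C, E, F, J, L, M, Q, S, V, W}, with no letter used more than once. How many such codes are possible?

With no repetition, fill the 3 letters in order: 11 choices, then 10, down to 9.
11 × 10 × 9 = 990.

990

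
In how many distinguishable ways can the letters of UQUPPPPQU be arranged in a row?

Letter multiplicities in UQUPPPPQU: P×4, Q×2, U×3.
So there are 9! / (4!·3!·2!) = 1260 distinguishable arrangements.

1260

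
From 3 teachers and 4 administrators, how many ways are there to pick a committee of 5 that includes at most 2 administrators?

Split by how many administrators are chosen (0 through 2).
Sum: C(4,0)·C(3,5) + C(4,1)·C(3,4) + C(4,2)·C(3,3) = 0 + 0 + 6 = 6.

6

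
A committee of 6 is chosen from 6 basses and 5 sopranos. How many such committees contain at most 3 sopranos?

Split by how many sopranos are chosen (0 through 3).
Sum: C(5,0)·C(6,6) + C(5,1)·C(6,5) + C(5,2)·C(6,4) + C(5,3)·C(6,3) = 1 + 30 + 150 + 200 = 381.

381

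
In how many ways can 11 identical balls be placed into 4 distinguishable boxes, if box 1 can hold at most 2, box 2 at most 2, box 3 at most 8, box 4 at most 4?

35

Ignoring the caps, the number of non-negative solutions to x_1+…+x_4 = 11 is C(14,3) = 364.
Subtract solutions that violate a single cap (substitute x_i' = x_i − (cap_i+1)): x_1 ≥ 3 gives C(11,3) = 165; x_2 ≥ 3 gives C(11,3) = 165; x_3 ≥ 9 gives C(5,3) = 10; x_4 ≥ 5 gives C(9,3) = 84. Together 424.
Add back pairs where two caps are both exceeded: 56 + 0 + 20 + 0 + 20 + 0 = 96.
Subtract triples: 0 + 1 + 0 + 0 = 1.
By inclusion–exclusion the count is 364 − 424 + 96 − 1 = 35.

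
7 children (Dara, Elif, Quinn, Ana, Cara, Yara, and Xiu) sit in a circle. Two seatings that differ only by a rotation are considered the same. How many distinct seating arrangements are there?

720

Fix one person's seat to break rotational symmetry; the remaining 6 people can be arranged in (6)! = 720 ways.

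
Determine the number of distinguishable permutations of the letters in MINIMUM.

420

The 7 letters of MINIMUM have repeats: I appearing twice and M appearing 3 times.
Dividing 7! = 5040 by 3!·2! = 12 for the repeated letters gives 420.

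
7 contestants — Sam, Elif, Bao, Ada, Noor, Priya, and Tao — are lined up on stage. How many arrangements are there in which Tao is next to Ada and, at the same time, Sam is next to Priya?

480

Treat {Tao,Ada} as one block (2 orders) and {Sam,Priya} as another (2 orders).
That leaves 5 units to arrange: 2 × 2 × 5! = 4 × 120 = 480.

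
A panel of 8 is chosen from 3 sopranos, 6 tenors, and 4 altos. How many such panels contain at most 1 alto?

153

Split by how many altos are chosen (0 through 1).
Sum: C(4,0)·C(9,8) + C(4,1)·C(9,7) = 9 + 144 = 153.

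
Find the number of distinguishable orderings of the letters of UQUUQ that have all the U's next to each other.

Treat the 3 copies of U as a single block. The multiset to arrange is then {UUU, Q, Q}, 3 items in all.
That gives (3)!/(2!) = 3 arrangements.

3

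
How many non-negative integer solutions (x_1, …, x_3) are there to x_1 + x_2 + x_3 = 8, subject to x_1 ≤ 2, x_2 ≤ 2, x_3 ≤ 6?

6

Ignoring the caps, the number of non-negative solutions to x_1+…+x_3 = 8 is C(10,2) = 45.
Subtract solutions that violate a single cap (substitute x_i' = x_i − (cap_i+1)): x_1 ≥ 3 gives C(7,2) = 21; x_2 ≥ 3 gives C(7,2) = 21; x_3 ≥ 7 gives C(3,2) = 3. Together 45.
Add back pairs where two caps are both exceeded: 6 + 0 + 0 = 6.
By inclusion–exclusion the count is 45 − 45 + 6 = 6.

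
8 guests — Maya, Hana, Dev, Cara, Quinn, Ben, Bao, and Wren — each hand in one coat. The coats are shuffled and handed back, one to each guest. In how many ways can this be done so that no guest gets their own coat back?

14833

Count assignments avoiding every fixed point. For any j of the 8 guests fixed to their own coat, the other 8−j can be arranged in (8−j)! ways.
By inclusion–exclusion this is Σ_{j=0}^{8} (−1)^j C(8,j)·(8−j)!.
Computing: 40320 − 40320 + 20160 − 6720 + 1680 − 336 + 56 − 8 + 1 = 14833.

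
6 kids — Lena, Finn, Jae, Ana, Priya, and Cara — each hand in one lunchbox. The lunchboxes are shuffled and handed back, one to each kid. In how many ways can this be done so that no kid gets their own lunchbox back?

265

This is the derangement count D_6: permutations of 6 items with no fixed point.
By inclusion–exclusion this is Σ_{j=0}^{6} (−1)^j C(6,j)·(6−j)!.
Computing: 720 − 720 + 360 − 120 + 30 − 6 + 1 = 265.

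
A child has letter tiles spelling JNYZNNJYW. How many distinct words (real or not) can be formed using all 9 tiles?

15120

The 9 letters of JNYZNNJYW have repeats: J appearing twice, N appearing 3 times, and Y appearing twice.
The number of distinct arrangements is 9!/(3!·2!·2!) = 362880/24 = 15120.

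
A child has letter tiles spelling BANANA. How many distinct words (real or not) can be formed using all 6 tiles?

BANANA has 6 letters with A appearing 3 times and N appearing twice.
Dividing 6! = 720 by 3!·2! = 12 for the repeated letters gives 60.

60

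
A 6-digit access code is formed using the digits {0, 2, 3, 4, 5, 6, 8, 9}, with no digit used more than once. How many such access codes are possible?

With no repetition, fill the 6 digits in order: 8 choices, then 7, down to 3.
8 × 7 × 6 × 5 × 4 × 3 = 20160.

20160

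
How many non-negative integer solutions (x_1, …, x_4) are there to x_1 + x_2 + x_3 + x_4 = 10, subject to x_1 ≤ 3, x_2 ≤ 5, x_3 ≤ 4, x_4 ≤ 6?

By stars and bars, unrestricted non-negative solutions to x_1+…+x_4 = 10 number C(10+3,3) = 286.
Subtract solutions that violate a single cap (substitute x_i' = x_i − (cap_i+1)): x_1 ≥ 4 gives C(9,3) = 84; x_2 ≥ 6 gives C(7,3) = 35; x_3 ≥ 5 gives C(8,3) = 56; x_4 ≥ 7 gives C(6,3) = 20. Together 195.
Add back pairs where two caps are both exceeded: 1 + 4 + 0 + 0 + 0 + 0 = 5.
By inclusion–exclusion the count is 286 − 195 + 5 = 96.

96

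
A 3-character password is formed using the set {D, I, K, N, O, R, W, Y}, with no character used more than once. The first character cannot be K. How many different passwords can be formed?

294

The first character has 8−1 = 7 choices (anything except K).
The remaining 2 characters are filled from the other 7 symbols without repetition: 7 × 6 = 42.
Total: 7 × 42 = 294.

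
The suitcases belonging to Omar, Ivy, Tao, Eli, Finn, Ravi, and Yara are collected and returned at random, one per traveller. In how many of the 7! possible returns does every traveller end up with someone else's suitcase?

1854

Count assignments avoiding every fixed point. For any j of the 7 travellers fixed to their own suitcase, the other 7−j can be arranged in (7−j)! ways.
By inclusion–exclusion this is Σ_{j=0}^{7} (−1)^j C(7,j)·(7−j)!.
Computing: 5040 − 5040 + 2520 − 840 + 210 − 42 + 7 − 1 = 1854.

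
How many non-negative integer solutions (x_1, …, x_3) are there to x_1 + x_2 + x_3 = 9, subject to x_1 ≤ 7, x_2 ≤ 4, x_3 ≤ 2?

By stars and bars, unrestricted non-negative solutions to x_1+…+x_3 = 9 number C(9+2,2) = 55.
Subtract solutions that violate a single cap (substitute x_i' = x_i − (cap_i+1)): x_1 ≥ 8 gives C(3,2) = 3; x_2 ≥ 5 gives C(6,2) = 15; x_3 ≥ 3 gives C(8,2) = 28. Together 46.
Add back pairs where two caps are both exceeded: 0 + 0 + 3 = 3.
By inclusion–exclusion the count is 55 − 46 + 3 = 12.

12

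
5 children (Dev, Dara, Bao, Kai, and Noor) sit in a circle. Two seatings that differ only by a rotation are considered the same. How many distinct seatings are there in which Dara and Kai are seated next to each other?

Treat {Dara, Kai} as one unit (2 internal orders) and seat the resulting 4 units around the table: (3)! circular arrangements.
So 2 × (3)! = 2 × 6 = 12.

12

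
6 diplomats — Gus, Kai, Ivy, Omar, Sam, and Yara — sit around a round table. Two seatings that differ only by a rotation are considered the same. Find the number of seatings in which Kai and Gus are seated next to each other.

Glue Kai and Gus into a block (2 internal orders). Seating 5 units around a circle gives (4)! arrangements.
So 2 × (4)! = 2 × 24 = 48.

48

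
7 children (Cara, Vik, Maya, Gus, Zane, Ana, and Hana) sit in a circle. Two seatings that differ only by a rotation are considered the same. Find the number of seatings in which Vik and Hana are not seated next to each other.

Without the restriction there are (6)! = 720 seatings.
Seatings with Vik beside Hana: treat them as a block with 2 internal orders, giving 2 × (5)! = 240.
Subtracting, 720 − 240 = 480.

480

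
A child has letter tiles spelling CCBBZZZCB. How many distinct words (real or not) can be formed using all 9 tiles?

1680

The 9 letters of CCBBZZZCB have repeats: B appearing 3 times, C appearing 3 times, and Z appearing 3 times.
The number of distinct arrangements is 9!/(3!·3!·3!) = 362880/216 = 1680.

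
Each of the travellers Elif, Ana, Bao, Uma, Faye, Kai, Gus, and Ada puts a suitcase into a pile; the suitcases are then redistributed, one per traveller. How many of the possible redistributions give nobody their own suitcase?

14833

Let Aᵢ be the assignments in which traveller i gets their own suitcase. We want the size of the complement of A₁∪…∪A_8.
By inclusion–exclusion this is Σ_{j=0}^{8} (−1)^j C(8,j)·(8−j)!.
Computing: 40320 − 40320 + 20160 − 6720 + 1680 − 336 + 56 − 8 + 1 = 14833.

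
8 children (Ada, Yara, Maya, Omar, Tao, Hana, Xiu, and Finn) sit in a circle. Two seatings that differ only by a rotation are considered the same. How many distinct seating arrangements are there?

5040

Fix one person's seat to break rotational symmetry; the remaining 7 people can be arranged in (7)! = 5040 ways.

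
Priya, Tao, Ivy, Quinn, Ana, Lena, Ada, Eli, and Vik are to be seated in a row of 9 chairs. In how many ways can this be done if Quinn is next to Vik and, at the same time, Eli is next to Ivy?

Treat {Quinn,Vik} as one block (2 orders) and {Eli,Ivy} as another (2 orders).
That leaves 7 units to arrange: 2 × 2 × 7! = 4 × 5040 = 20160.

20160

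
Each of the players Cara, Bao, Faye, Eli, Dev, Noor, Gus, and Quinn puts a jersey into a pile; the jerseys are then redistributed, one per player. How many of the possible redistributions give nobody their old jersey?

Count assignments avoiding every fixed point. For any j of the 8 players fixed to their old jersey, the other 8−j can be arranged in (8−j)! ways.
By inclusion–exclusion this is Σ_{j=0}^{8} (−1)^j C(8,j)·(8−j)!.
Computing: 40320 − 40320 + 20160 − 6720 + 1680 − 336 + 56 − 8 + 1 = 14833.

14833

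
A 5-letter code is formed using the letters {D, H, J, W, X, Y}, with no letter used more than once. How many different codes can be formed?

This is a permutation of 5 out of 6: P(6,5) = 6!/1!.
6 × 5 × 4 × 3 × 2 = 720.

720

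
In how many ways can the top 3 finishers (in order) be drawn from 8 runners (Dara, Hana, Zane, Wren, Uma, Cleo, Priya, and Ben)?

There are 8 choices for 1st place, 7 for 2nd, and 6 for 3rd.
That gives 8 × 7 × 6 = 336.

336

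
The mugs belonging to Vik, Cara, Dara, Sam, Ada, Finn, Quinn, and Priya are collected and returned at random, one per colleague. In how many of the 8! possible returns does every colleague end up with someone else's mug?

Let Aᵢ be the assignments in which colleague i gets their own mug. We want the size of the complement of A₁∪…∪A_8.
By inclusion–exclusion this is Σ_{j=0}^{8} (−1)^j C(8,j)·(8−j)!.
Computing: 40320 − 40320 + 20160 − 6720 + 1680 − 336 + 56 − 8 + 1 = 14833.

14833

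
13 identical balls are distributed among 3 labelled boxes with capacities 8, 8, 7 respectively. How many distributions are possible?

54

Ignoring the caps, the number of non-negative solutions to x_1+…+x_3 = 13 is C(15,2) = 105.
Subtract solutions that violate a single cap (substitute x_i' = x_i − (cap_i+1)): x_1 ≥ 9 gives C(6,2) = 15; x_2 ≥ 9 gives C(6,2) = 15; x_3 ≥ 8 gives C(7,2) = 21. Together 51.
No two caps can be exceeded simultaneously, so the pair terms are all 0.
By inclusion–exclusion the count is 105 − 51 + 0 = 54.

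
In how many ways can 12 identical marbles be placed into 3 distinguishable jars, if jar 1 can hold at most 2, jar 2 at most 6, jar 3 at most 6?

6

Without the upper bounds there are C(14,2) = 91 ways to split 12 among 3 jars.
Subtract solutions that violate a single cap (substitute x_i' = x_i − (cap_i+1)): x_1 ≥ 3 gives C(11,2) = 55; x_2 ≥ 7 gives C(7,2) = 21; x_3 ≥ 7 gives C(7,2) = 21. Together 97.
Add back pairs where two caps are both exceeded: 6 + 6 + 0 = 12.
By inclusion–exclusion the count is 91 − 97 + 12 = 6.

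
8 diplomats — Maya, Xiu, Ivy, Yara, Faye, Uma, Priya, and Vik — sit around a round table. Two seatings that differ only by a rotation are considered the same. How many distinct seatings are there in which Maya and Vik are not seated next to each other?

3600

All circular seatings of 8 people number (7)! = 5040.
Seatings with Maya beside Vik: treat them as a block with 2 internal orders, giving 2 × (6)! = 1440.
Subtracting, 5040 − 1440 = 3600.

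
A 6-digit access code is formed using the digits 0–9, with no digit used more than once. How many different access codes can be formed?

151200

Choose and order 6 of the 10 symbols: the first digit has 10 options, the next 9, and so on down to 5.
That product is 10 × 9 × 8 × 7 × 6 × 5 = 151200.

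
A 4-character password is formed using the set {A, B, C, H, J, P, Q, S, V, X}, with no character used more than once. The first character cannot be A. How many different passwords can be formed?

The first character has 10−1 = 9 choices (anything except A).
The remaining 3 characters are filled from the other 9 symbols without repetition: 9 × 8 × 7 = 504.
Total: 9 × 504 = 4536.

4536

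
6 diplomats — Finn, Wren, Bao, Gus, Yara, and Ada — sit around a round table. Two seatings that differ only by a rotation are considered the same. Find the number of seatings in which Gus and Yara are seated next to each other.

Glue Gus and Yara into a block (2 internal orders). Seating 5 units around a circle gives (4)! arrangements.
So 2 × (4)! = 2 × 24 = 48.

48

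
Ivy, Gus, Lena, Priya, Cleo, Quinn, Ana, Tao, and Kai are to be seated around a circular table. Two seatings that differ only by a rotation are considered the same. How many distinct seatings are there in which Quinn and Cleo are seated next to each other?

10080

Treat {Quinn, Cleo} as one unit (2 internal orders) and seat the resulting 8 units around the table: (7)! circular arrangements.
So 2 × (7)! = 2 × 5040 = 10080.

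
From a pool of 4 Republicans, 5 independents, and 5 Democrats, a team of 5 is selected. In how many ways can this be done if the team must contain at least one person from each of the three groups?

1500

Total 5-person selections from all 14: C(14,5) = 2002.
Selections missing a whole group: no Republicans → C(10,5) = 252; no independents → C(9,5) = 126; no Democrats → C(9,5) = 126.
Add back selections omitting two groups (i.e. drawn from a single group): C(4,5) + C(5,5) + C(5,5) = 2.
By inclusion–exclusion: 2002 − 504 + 2 = 1500.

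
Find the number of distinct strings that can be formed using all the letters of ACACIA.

60

ACACIA has 6 letters with A appearing 3 times and C appearing twice.
The number of distinct arrangements is 6!/(3!·2!) = 720/12 = 60.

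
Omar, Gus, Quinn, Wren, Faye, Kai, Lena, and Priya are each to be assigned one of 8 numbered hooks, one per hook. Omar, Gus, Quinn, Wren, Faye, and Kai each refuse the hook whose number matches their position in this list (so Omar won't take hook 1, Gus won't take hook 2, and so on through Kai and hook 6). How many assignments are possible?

Let Aᵢ (for 1 ≤ i ≤ 6) be the placements that put person i in their forbidden hook. Any j of these fix j positions, leaving (8−j)! ways to fill the rest, and there are C(6,j) ways to pick which j.
By inclusion–exclusion, the number of valid placements is Σ_{j=0}^{6} (−1)^j C(6,j)·(8−j)!.
Computing: 40320 − 30240 + 10800 − 2400 + 360 − 36 + 2 = 18806.

18806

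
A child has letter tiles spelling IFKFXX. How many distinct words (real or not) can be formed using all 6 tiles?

180

Letter multiplicities in IFKFXX: F×2, I×1, K×1, X×2.
The number of distinct arrangements is 6!/(2!·2!) = 720/4 = 180.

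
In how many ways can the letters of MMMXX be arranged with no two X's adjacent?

There are 5!/(3!·2!) = 10 arrangements of MMMXX in total.
If the two X's are adjacent, glue them into one block, leaving 4 items to arrange: (4)!/(3!) = 4 ways.
Subtracting, 10 − 4 = 6 arrangements keep the X's apart.

6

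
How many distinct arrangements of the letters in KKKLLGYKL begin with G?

Fix G in the first position and arrange the remaining 8 letters.
Those 8 letters have K appearing 4 times and L appearing 3 times, giving (8)!/(4!·3!) = 280.

280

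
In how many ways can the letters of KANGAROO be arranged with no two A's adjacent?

There are 8!/(2!·2!) = 10080 arrangements of KANGAROO in total.
If the two A's are adjacent, glue them into one block, leaving 7 items to arrange: (7)!/(2!) = 2520 ways.
Hence 10080 − 2520 = 7560.

7560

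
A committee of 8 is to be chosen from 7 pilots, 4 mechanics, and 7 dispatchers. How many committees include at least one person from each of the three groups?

Unrestricted: C(18,8) = 43758 ways to pick any 8 of the 18.
Selections missing a whole group: no pilots → C(11,8) = 165; no mechanics → C(14,8) = 3003; no dispatchers → C(11,8) = 165.
Add back selections omitting two groups (i.e. drawn from a single group): C(7,8) + C(4,8) + C(7,8) = 0.
By inclusion–exclusion: 43758 − 3333 + 0 = 40425.

40425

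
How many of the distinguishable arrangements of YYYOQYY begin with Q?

6

Fix Q in the first position and arrange the remaining 6 letters.
Those 6 letters have Y appearing 5 times, giving (6)!/(5!) = 6.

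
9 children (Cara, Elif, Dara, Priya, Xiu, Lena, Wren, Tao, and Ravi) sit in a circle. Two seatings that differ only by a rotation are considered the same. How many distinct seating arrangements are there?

40320

Around a circle, 9 distinct people have 9!/9 = (8)! = 40320 rotationally distinct seatings.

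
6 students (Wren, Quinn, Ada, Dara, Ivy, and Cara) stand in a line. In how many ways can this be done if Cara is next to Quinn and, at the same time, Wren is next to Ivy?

96

Treat {Cara,Quinn} as one block (2 orders) and {Wren,Ivy} as another (2 orders).
That leaves 4 units to arrange: 2 × 2 × 4! = 4 × 24 = 96.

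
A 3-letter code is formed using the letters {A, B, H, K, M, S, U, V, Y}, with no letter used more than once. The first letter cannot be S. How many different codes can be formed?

The first letter has 9−1 = 8 choices (anything except S).
The remaining 2 letters are filled from the other 8 symbols without repetition: 8 × 7 = 56.
Total: 8 × 56 = 448.

448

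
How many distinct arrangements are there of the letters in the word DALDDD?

Letter multiplicities in DALDDD: A×1, D×4, L×1.
The number of distinct arrangements is 6!/(4!) = 720/24 = 30.

30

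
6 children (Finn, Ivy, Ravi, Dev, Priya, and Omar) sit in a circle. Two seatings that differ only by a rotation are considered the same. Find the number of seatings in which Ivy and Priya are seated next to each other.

Treat {Ivy, Priya} as one unit (2 internal orders) and seat the resulting 5 units around the table: (4)! circular arrangements.
So 2 × (4)! = 2 × 24 = 48.

48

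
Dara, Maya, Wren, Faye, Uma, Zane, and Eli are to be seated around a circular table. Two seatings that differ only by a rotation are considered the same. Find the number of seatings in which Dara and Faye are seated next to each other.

Glue Dara and Faye into a block (2 internal orders). Seating 6 units around a circle gives (5)! arrangements.
So 2 × (5)! = 2 × 120 = 240.

240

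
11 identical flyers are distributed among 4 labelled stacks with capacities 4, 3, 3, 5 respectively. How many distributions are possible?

By stars and bars, unrestricted non-negative solutions to x_1+…+x_4 = 11 number C(11+3,3) = 364.
Subtract solutions that violate a single cap (substitute x_i' = x_i − (cap_i+1)): x_1 ≥ 5 gives C(9,3) = 84; x_2 ≥ 4 gives C(10,3) = 120; x_3 ≥ 4 gives C(10,3) = 120; x_4 ≥ 6 gives C(8,3) = 56. Together 380.
Add back pairs where two caps are both exceeded: 10 + 10 + 1 + 20 + 4 + 4 = 49.
By inclusion–exclusion the count is 364 − 380 + 49 = 33.

33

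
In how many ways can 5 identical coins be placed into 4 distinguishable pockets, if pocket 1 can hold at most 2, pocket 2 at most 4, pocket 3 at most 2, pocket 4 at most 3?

Without the upper bounds there are C(8,3) = 56 ways to split 5 among 4 pockets.
Subtract solutions that violate a single cap (substitute x_i' = x_i − (cap_i+1)): x_1 ≥ 3 gives C(5,3) = 10; x_2 ≥ 5 gives C(3,3) = 1; x_3 ≥ 3 gives C(5,3) = 10; x_4 ≥ 4 gives C(4,3) = 4. Together 25.
No two caps can be exceeded simultaneously, so the pair terms are all 0.
By inclusion–exclusion the count is 56 − 25 + 0 = 31.

31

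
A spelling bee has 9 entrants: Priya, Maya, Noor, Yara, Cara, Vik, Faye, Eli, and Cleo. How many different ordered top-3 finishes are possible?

There are 9 choices for 1st place, 8 for 2nd, and 7 for 3rd.
That gives 9 × 8 × 7 = 504.

504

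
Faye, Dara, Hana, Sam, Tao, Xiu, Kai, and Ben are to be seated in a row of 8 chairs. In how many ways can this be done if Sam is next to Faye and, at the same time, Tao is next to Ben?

Treat {Sam,Faye} as one block (2 orders) and {Tao,Ben} as another (2 orders).
That leaves 6 units to arrange: 2 × 2 × 6! = 4 × 720 = 2880.

2880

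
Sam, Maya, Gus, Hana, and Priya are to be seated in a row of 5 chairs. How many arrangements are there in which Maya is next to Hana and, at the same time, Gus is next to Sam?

Treat {Maya,Hana} as one block (2 orders) and {Gus,Sam} as another (2 orders).
That leaves 3 units to arrange: 2 × 2 × 3! = 4 × 6 = 24.

24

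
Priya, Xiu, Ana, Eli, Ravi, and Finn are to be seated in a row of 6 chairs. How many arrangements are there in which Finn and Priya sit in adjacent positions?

Treat {Finn, Priya} as a single unit. There are 5 units to order, and the pair itself can be ordered 2 ways.
That gives 2 × 5! = 2 × 120 = 240.

240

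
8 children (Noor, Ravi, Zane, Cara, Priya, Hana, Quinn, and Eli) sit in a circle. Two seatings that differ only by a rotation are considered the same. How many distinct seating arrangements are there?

5040

Around a circle, 8 distinct people have 8!/8 = (7)! = 5040 rotationally distinct seatings.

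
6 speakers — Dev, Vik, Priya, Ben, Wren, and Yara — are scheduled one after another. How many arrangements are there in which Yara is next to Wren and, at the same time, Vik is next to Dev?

Treat {Yara,Wren} as one block (2 orders) and {Vik,Dev} as another (2 orders).
That leaves 4 units to arrange: 2 × 2 × 4! = 4 × 24 = 96.

96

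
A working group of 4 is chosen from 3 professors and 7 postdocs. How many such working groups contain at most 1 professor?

140

Split by how many professors are chosen (0 through 1).
Sum: C(3,0)·C(7,4) + C(3,1)·C(7,3) = 35 + 105 = 140.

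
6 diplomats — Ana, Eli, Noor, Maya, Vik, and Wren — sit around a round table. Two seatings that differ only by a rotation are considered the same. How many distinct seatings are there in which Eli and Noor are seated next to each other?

48

Treat {Eli, Noor} as one unit (2 internal orders) and seat the resulting 5 units around the table: (4)! circular arrangements.
So 2 × (4)! = 2 × 24 = 48.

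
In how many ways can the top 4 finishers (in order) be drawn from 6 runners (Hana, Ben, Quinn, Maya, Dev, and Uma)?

360

There are 6 choices for 1st place, 5 for 2nd, and so on down to 3 for position 4.
That gives 6 × 5 × 4 × 3 = 360.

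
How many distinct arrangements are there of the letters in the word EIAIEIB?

EIAIEIB has 7 letters with E appearing twice and I appearing 3 times.
The number of distinct arrangements is 7!/(3!·2!) = 5040/12 = 420.

420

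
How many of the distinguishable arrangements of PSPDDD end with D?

With the last slot taken by D, it remains to arrange the other 5 letters (PSPDD).
Those 5 letters have D appearing twice and P appearing twice, giving (5)!/(2!·2!) = 30.

30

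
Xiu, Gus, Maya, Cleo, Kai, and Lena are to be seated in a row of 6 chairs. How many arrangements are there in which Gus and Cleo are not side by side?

480

There are 6! = 720 arrangements in all. If Gus and Cleo are adjacent, merging them into one block gives 2·(5)! = 240 arrangements.
Complementary counting: 720 − 240 = 480.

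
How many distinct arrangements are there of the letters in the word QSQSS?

The 5 letters of QSQSS have repeats: Q appearing twice and S appearing 3 times.
The number of distinct arrangements is 5!/(3!·2!) = 120/12 = 10.

10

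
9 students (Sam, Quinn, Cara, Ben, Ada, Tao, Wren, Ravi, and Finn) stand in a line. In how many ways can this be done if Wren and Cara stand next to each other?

Glue Wren and Cara into one block (2 internal orders), leaving 8 units to arrange in a row.
That gives 2 × 8! = 2 × 40320 = 80640.

80640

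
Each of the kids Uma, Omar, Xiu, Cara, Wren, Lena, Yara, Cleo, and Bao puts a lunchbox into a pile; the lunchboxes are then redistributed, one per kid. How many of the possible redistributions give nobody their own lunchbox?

Count assignments avoiding every fixed point. For any j of the 9 kids fixed to their own lunchbox, the other 9−j can be arranged in (9−j)! ways.
By inclusion–exclusion this is Σ_{j=0}^{9} (−1)^j C(9,j)·(9−j)!.
Computing: 362880 − 362880 + 181440 − 60480 + 15120 − 3024 + 504 − 72 + 9 − 1 = 133496.

133496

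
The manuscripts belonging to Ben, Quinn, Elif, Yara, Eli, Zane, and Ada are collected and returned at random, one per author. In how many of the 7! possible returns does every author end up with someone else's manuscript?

This is the derangement count D_7: permutations of 7 items with no fixed point.
By inclusion–exclusion this is Σ_{j=0}^{7} (−1)^j C(7,j)·(7−j)!.
Computing: 5040 − 5040 + 2520 − 840 + 210 − 42 + 7 − 1 = 1854.

1854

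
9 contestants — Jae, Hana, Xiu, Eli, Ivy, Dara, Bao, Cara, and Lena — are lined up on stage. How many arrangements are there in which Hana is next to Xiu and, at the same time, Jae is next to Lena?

Treat {Hana,Xiu} as one block (2 orders) and {Jae,Lena} as another (2 orders).
That leaves 7 units to arrange: 2 × 2 × 7! = 4 × 5040 = 20160.

20160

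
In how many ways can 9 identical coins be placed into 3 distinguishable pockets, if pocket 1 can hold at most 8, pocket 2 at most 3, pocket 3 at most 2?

11

Ignoring the caps, the number of non-negative solutions to x_1+…+x_3 = 9 is C(11,2) = 55.
Subtract solutions that violate a single cap (substitute x_i' = x_i − (cap_i+1)): x_1 ≥ 9 gives C(2,2) = 1; x_2 ≥ 4 gives C(7,2) = 21; x_3 ≥ 3 gives C(8,2) = 28. Together 50.
Add back pairs where two caps are both exceeded: 0 + 0 + 6 = 6.
By inclusion–exclusion the count is 55 − 50 + 6 = 11.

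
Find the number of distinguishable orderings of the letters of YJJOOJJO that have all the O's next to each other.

Treat the 3 copies of O as a single block. The multiset to arrange is then {OOO, J, J, J, J, Y}, 6 items in all.
That gives (6)!/(4!) = 30 arrangements.

30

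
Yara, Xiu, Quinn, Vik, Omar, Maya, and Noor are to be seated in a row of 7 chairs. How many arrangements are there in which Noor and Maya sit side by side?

1440

Glue Noor and Maya into one block (2 internal orders), leaving 6 units to arrange in a row.
So the count is 2·(6)! = 1440.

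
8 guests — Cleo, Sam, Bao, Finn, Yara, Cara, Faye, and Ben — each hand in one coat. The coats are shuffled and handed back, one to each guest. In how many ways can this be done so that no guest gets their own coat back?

14833

Count assignments avoiding every fixed point. For any j of the 8 guests fixed to their own coat, the other 8−j can be arranged in (8−j)! ways.
By inclusion–exclusion this is Σ_{j=0}^{8} (−1)^j C(8,j)·(8−j)!.
Computing: 40320 − 40320 + 20160 − 6720 + 1680 − 336 + 56 − 8 + 1 = 14833.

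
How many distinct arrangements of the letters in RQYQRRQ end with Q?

60

With the last slot taken by Q, it remains to arrange the other 6 letters (RYQRRQ).
Those 6 letters have Q appearing twice and R appearing 3 times, giving (6)!/(3!·2!) = 60.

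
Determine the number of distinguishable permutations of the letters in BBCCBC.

BBCCBC has 6 letters with B appearing 3 times and C appearing 3 times.
So there are 6! / (3!·3!) = 20 distinguishable arrangements.

20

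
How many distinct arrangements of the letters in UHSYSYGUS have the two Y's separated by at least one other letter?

There are 9!/(3!·2!·2!) = 15120 arrangements of UHSYSYGUS in total.
Arrangements with the Y's together: treat YY as one letter, giving (8)!/(3!·2!) = 3360.
Subtracting, 15120 − 3360 = 11760 arrangements keep the Y's apart.

11760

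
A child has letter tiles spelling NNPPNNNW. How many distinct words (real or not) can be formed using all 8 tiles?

168

Letter multiplicities in NNPPNNNW: N×5, P×2, W×1.
So there are 8! / (5!·2!) = 168 distinguishable arrangements.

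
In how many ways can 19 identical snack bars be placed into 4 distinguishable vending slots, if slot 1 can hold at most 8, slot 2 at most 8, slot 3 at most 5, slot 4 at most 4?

By stars and bars, unrestricted non-negative solutions to x_1+…+x_4 = 19 number C(19+3,3) = 1540.
Subtract solutions that violate a single cap (substitute x_i' = x_i − (cap_i+1)): x_1 ≥ 9 gives C(13,3) = 286; x_2 ≥ 9 gives C(13,3) = 286; x_3 ≥ 6 gives C(16,3) = 560; x_4 ≥ 5 gives C(17,3) = 680. Together 1812.
Add back pairs where two caps are both exceeded: 4 + 35 + 56 + 35 + 56 + 165 = 351.
By inclusion–exclusion the count is 1540 − 1812 + 351 = 79.

79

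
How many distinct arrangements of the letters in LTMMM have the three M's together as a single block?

6

Treat the 3 copies of M as a single block. The multiset to arrange is then {MMM, L, T}, 3 items in all.
All 3 items are distinct, so there are (3)! = 6 arrangements.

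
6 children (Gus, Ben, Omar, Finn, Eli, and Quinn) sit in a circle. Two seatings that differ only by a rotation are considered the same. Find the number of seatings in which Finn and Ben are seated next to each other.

Glue Finn and Ben into a block (2 internal orders). Seating 5 units around a circle gives (4)! arrangements.
So 2 × (4)! = 2 × 24 = 48.

48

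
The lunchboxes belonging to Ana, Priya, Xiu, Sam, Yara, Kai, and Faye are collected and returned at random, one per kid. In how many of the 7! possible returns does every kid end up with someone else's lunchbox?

Count assignments avoiding every fixed point. For any j of the 7 kids fixed to their own lunchbox, the other 7−j can be arranged in (7−j)! ways.
By inclusion–exclusion this is Σ_{j=0}^{7} (−1)^j C(7,j)·(7−j)!.
Computing: 5040 − 5040 + 2520 − 840 + 210 − 42 + 7 − 1 = 1854.

1854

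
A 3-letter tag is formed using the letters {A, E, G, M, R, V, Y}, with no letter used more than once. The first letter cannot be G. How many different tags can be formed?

180

The first letter has 7−1 = 6 choices (anything except G).
The remaining 2 letters are filled from the other 6 symbols without repetition: 6 × 5 = 30.
Total: 6 × 30 = 180.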